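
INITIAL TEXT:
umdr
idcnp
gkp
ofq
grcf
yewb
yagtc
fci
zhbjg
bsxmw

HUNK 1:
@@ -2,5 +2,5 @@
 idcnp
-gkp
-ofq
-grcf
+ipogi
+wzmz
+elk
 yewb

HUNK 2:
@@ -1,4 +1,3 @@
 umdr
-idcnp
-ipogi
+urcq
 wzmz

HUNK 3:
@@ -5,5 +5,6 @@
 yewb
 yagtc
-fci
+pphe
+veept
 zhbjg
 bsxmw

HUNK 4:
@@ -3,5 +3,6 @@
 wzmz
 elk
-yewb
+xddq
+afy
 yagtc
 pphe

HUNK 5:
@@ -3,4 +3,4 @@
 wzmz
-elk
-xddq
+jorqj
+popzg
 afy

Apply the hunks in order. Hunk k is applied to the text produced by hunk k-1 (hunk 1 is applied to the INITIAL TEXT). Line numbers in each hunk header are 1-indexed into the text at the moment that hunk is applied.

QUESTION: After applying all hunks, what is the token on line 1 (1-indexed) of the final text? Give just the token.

Answer: umdr

Derivation:
Hunk 1: at line 2 remove [gkp,ofq,grcf] add [ipogi,wzmz,elk] -> 10 lines: umdr idcnp ipogi wzmz elk yewb yagtc fci zhbjg bsxmw
Hunk 2: at line 1 remove [idcnp,ipogi] add [urcq] -> 9 lines: umdr urcq wzmz elk yewb yagtc fci zhbjg bsxmw
Hunk 3: at line 5 remove [fci] add [pphe,veept] -> 10 lines: umdr urcq wzmz elk yewb yagtc pphe veept zhbjg bsxmw
Hunk 4: at line 3 remove [yewb] add [xddq,afy] -> 11 lines: umdr urcq wzmz elk xddq afy yagtc pphe veept zhbjg bsxmw
Hunk 5: at line 3 remove [elk,xddq] add [jorqj,popzg] -> 11 lines: umdr urcq wzmz jorqj popzg afy yagtc pphe veept zhbjg bsxmw
Final line 1: umdr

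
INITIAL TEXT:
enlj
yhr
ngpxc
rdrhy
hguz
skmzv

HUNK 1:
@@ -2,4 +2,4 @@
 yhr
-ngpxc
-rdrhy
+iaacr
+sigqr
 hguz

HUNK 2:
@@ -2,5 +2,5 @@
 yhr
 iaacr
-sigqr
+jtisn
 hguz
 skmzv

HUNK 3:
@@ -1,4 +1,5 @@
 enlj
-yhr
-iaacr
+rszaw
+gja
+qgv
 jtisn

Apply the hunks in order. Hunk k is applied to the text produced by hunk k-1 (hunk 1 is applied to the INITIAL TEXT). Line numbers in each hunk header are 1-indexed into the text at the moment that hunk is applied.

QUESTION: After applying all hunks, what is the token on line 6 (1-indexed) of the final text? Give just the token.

Hunk 1: at line 2 remove [ngpxc,rdrhy] add [iaacr,sigqr] -> 6 lines: enlj yhr iaacr sigqr hguz skmzv
Hunk 2: at line 2 remove [sigqr] add [jtisn] -> 6 lines: enlj yhr iaacr jtisn hguz skmzv
Hunk 3: at line 1 remove [yhr,iaacr] add [rszaw,gja,qgv] -> 7 lines: enlj rszaw gja qgv jtisn hguz skmzv
Final line 6: hguz

Answer: hguz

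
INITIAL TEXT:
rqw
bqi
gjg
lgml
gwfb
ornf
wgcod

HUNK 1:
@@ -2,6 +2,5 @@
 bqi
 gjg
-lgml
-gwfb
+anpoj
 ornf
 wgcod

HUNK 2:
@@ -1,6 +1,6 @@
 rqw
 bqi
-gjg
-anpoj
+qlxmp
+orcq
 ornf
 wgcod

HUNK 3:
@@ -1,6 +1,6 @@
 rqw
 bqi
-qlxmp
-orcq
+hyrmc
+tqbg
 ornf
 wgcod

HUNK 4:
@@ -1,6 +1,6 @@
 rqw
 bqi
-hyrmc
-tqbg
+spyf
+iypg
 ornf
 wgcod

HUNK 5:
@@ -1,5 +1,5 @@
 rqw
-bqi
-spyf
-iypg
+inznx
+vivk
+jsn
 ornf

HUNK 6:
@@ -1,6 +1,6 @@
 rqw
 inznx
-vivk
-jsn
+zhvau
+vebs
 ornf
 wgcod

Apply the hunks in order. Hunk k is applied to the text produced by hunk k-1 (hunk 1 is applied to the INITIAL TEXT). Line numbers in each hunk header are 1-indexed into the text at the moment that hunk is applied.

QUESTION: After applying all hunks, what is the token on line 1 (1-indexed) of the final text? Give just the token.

Hunk 1: at line 2 remove [lgml,gwfb] add [anpoj] -> 6 lines: rqw bqi gjg anpoj ornf wgcod
Hunk 2: at line 1 remove [gjg,anpoj] add [qlxmp,orcq] -> 6 lines: rqw bqi qlxmp orcq ornf wgcod
Hunk 3: at line 1 remove [qlxmp,orcq] add [hyrmc,tqbg] -> 6 lines: rqw bqi hyrmc tqbg ornf wgcod
Hunk 4: at line 1 remove [hyrmc,tqbg] add [spyf,iypg] -> 6 lines: rqw bqi spyf iypg ornf wgcod
Hunk 5: at line 1 remove [bqi,spyf,iypg] add [inznx,vivk,jsn] -> 6 lines: rqw inznx vivk jsn ornf wgcod
Hunk 6: at line 1 remove [vivk,jsn] add [zhvau,vebs] -> 6 lines: rqw inznx zhvau vebs ornf wgcod
Final line 1: rqw

Answer: rqw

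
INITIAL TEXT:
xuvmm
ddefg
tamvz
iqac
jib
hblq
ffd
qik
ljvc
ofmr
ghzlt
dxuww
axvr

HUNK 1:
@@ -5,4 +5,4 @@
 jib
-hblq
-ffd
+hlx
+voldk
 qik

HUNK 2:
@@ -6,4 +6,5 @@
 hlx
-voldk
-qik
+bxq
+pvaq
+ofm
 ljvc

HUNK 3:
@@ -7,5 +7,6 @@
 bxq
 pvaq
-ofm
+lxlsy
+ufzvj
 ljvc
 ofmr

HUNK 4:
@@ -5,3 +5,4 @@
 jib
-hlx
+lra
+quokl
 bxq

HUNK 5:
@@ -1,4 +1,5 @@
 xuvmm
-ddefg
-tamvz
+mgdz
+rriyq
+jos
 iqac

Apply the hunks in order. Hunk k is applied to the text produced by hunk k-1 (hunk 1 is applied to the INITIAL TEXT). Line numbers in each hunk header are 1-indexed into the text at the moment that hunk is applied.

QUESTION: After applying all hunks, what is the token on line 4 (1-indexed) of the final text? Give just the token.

Hunk 1: at line 5 remove [hblq,ffd] add [hlx,voldk] -> 13 lines: xuvmm ddefg tamvz iqac jib hlx voldk qik ljvc ofmr ghzlt dxuww axvr
Hunk 2: at line 6 remove [voldk,qik] add [bxq,pvaq,ofm] -> 14 lines: xuvmm ddefg tamvz iqac jib hlx bxq pvaq ofm ljvc ofmr ghzlt dxuww axvr
Hunk 3: at line 7 remove [ofm] add [lxlsy,ufzvj] -> 15 lines: xuvmm ddefg tamvz iqac jib hlx bxq pvaq lxlsy ufzvj ljvc ofmr ghzlt dxuww axvr
Hunk 4: at line 5 remove [hlx] add [lra,quokl] -> 16 lines: xuvmm ddefg tamvz iqac jib lra quokl bxq pvaq lxlsy ufzvj ljvc ofmr ghzlt dxuww axvr
Hunk 5: at line 1 remove [ddefg,tamvz] add [mgdz,rriyq,jos] -> 17 lines: xuvmm mgdz rriyq jos iqac jib lra quokl bxq pvaq lxlsy ufzvj ljvc ofmr ghzlt dxuww axvr
Final line 4: jos

Answer: jos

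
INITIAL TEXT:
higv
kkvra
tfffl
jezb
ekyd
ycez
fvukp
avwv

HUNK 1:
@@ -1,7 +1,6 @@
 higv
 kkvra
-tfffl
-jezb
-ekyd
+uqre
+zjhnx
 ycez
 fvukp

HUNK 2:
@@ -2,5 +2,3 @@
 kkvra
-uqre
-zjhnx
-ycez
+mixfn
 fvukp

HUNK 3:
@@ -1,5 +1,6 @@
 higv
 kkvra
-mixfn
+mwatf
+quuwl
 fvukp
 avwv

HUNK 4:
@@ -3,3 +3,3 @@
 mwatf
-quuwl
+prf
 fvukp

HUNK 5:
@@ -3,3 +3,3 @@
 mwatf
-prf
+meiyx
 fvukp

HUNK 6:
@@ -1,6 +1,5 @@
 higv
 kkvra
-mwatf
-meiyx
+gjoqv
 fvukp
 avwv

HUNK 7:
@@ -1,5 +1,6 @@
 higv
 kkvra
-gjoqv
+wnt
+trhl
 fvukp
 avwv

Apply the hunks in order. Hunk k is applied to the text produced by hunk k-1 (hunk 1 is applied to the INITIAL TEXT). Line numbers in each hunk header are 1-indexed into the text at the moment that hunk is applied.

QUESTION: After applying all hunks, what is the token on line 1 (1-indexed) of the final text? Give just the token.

Hunk 1: at line 1 remove [tfffl,jezb,ekyd] add [uqre,zjhnx] -> 7 lines: higv kkvra uqre zjhnx ycez fvukp avwv
Hunk 2: at line 2 remove [uqre,zjhnx,ycez] add [mixfn] -> 5 lines: higv kkvra mixfn fvukp avwv
Hunk 3: at line 1 remove [mixfn] add [mwatf,quuwl] -> 6 lines: higv kkvra mwatf quuwl fvukp avwv
Hunk 4: at line 3 remove [quuwl] add [prf] -> 6 lines: higv kkvra mwatf prf fvukp avwv
Hunk 5: at line 3 remove [prf] add [meiyx] -> 6 lines: higv kkvra mwatf meiyx fvukp avwv
Hunk 6: at line 1 remove [mwatf,meiyx] add [gjoqv] -> 5 lines: higv kkvra gjoqv fvukp avwv
Hunk 7: at line 1 remove [gjoqv] add [wnt,trhl] -> 6 lines: higv kkvra wnt trhl fvukp avwv
Final line 1: higv

Answer: higv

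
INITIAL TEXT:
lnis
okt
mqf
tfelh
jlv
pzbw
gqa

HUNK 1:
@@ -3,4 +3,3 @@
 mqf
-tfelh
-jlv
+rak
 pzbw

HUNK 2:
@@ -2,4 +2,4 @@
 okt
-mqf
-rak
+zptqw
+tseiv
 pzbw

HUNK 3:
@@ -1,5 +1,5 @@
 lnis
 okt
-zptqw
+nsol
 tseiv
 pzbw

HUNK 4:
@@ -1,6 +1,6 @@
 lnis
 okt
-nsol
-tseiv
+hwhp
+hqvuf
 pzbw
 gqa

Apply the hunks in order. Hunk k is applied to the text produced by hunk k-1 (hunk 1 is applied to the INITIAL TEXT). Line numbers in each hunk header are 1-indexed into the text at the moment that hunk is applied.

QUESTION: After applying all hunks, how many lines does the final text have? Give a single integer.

Hunk 1: at line 3 remove [tfelh,jlv] add [rak] -> 6 lines: lnis okt mqf rak pzbw gqa
Hunk 2: at line 2 remove [mqf,rak] add [zptqw,tseiv] -> 6 lines: lnis okt zptqw tseiv pzbw gqa
Hunk 3: at line 1 remove [zptqw] add [nsol] -> 6 lines: lnis okt nsol tseiv pzbw gqa
Hunk 4: at line 1 remove [nsol,tseiv] add [hwhp,hqvuf] -> 6 lines: lnis okt hwhp hqvuf pzbw gqa
Final line count: 6

Answer: 6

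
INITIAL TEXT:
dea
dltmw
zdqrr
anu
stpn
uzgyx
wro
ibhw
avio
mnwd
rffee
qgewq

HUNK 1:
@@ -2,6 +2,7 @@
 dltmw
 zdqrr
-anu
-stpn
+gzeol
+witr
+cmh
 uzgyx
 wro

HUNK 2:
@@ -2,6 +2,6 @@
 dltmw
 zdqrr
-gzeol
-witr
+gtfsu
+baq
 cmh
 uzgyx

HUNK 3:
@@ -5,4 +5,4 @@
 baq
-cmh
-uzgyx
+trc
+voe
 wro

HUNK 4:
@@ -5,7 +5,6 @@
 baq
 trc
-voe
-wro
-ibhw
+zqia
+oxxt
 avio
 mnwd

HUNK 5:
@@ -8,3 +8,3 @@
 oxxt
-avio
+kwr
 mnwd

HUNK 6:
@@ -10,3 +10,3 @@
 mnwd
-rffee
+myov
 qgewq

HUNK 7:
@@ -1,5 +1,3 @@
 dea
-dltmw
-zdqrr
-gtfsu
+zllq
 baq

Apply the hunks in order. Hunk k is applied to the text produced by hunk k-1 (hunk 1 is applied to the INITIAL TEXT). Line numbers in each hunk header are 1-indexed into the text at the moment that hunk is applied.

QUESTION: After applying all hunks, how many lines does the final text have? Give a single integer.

Answer: 10

Derivation:
Hunk 1: at line 2 remove [anu,stpn] add [gzeol,witr,cmh] -> 13 lines: dea dltmw zdqrr gzeol witr cmh uzgyx wro ibhw avio mnwd rffee qgewq
Hunk 2: at line 2 remove [gzeol,witr] add [gtfsu,baq] -> 13 lines: dea dltmw zdqrr gtfsu baq cmh uzgyx wro ibhw avio mnwd rffee qgewq
Hunk 3: at line 5 remove [cmh,uzgyx] add [trc,voe] -> 13 lines: dea dltmw zdqrr gtfsu baq trc voe wro ibhw avio mnwd rffee qgewq
Hunk 4: at line 5 remove [voe,wro,ibhw] add [zqia,oxxt] -> 12 lines: dea dltmw zdqrr gtfsu baq trc zqia oxxt avio mnwd rffee qgewq
Hunk 5: at line 8 remove [avio] add [kwr] -> 12 lines: dea dltmw zdqrr gtfsu baq trc zqia oxxt kwr mnwd rffee qgewq
Hunk 6: at line 10 remove [rffee] add [myov] -> 12 lines: dea dltmw zdqrr gtfsu baq trc zqia oxxt kwr mnwd myov qgewq
Hunk 7: at line 1 remove [dltmw,zdqrr,gtfsu] add [zllq] -> 10 lines: dea zllq baq trc zqia oxxt kwr mnwd myov qgewq
Final line count: 10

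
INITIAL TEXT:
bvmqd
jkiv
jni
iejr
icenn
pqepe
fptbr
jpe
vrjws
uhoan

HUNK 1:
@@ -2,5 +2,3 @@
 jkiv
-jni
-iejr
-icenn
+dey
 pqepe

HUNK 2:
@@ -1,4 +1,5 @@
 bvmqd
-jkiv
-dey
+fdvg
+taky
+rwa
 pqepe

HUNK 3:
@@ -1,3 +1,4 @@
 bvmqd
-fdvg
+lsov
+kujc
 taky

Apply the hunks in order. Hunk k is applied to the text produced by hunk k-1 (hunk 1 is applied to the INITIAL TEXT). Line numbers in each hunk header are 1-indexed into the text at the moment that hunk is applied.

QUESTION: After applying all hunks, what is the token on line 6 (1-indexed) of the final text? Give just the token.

Answer: pqepe

Derivation:
Hunk 1: at line 2 remove [jni,iejr,icenn] add [dey] -> 8 lines: bvmqd jkiv dey pqepe fptbr jpe vrjws uhoan
Hunk 2: at line 1 remove [jkiv,dey] add [fdvg,taky,rwa] -> 9 lines: bvmqd fdvg taky rwa pqepe fptbr jpe vrjws uhoan
Hunk 3: at line 1 remove [fdvg] add [lsov,kujc] -> 10 lines: bvmqd lsov kujc taky rwa pqepe fptbr jpe vrjws uhoan
Final line 6: pqepe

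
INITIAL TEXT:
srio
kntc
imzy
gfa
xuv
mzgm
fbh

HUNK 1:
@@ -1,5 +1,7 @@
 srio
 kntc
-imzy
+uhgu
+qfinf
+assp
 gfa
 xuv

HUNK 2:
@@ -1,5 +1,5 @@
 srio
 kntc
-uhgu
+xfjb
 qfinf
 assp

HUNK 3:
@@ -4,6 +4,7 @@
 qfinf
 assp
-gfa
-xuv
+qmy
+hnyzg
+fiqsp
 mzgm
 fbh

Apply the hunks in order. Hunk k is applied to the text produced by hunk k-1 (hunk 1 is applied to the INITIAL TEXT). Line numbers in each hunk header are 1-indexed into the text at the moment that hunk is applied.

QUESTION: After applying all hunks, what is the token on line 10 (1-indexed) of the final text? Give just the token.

Answer: fbh

Derivation:
Hunk 1: at line 1 remove [imzy] add [uhgu,qfinf,assp] -> 9 lines: srio kntc uhgu qfinf assp gfa xuv mzgm fbh
Hunk 2: at line 1 remove [uhgu] add [xfjb] -> 9 lines: srio kntc xfjb qfinf assp gfa xuv mzgm fbh
Hunk 3: at line 4 remove [gfa,xuv] add [qmy,hnyzg,fiqsp] -> 10 lines: srio kntc xfjb qfinf assp qmy hnyzg fiqsp mzgm fbh
Final line 10: fbh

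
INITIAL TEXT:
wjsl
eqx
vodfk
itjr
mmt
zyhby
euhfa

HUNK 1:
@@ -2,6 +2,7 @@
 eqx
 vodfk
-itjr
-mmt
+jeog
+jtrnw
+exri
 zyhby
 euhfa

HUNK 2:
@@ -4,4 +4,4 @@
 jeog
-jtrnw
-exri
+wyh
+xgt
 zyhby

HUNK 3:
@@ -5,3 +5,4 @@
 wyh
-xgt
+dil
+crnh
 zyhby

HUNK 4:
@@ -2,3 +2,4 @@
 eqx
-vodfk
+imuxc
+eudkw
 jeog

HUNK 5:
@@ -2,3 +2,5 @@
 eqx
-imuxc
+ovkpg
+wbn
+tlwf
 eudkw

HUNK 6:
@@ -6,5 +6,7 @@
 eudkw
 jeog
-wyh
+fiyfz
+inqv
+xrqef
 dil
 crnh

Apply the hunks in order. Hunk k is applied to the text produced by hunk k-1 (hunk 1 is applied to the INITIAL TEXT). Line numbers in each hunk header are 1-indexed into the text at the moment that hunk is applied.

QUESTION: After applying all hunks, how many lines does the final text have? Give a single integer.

Hunk 1: at line 2 remove [itjr,mmt] add [jeog,jtrnw,exri] -> 8 lines: wjsl eqx vodfk jeog jtrnw exri zyhby euhfa
Hunk 2: at line 4 remove [jtrnw,exri] add [wyh,xgt] -> 8 lines: wjsl eqx vodfk jeog wyh xgt zyhby euhfa
Hunk 3: at line 5 remove [xgt] add [dil,crnh] -> 9 lines: wjsl eqx vodfk jeog wyh dil crnh zyhby euhfa
Hunk 4: at line 2 remove [vodfk] add [imuxc,eudkw] -> 10 lines: wjsl eqx imuxc eudkw jeog wyh dil crnh zyhby euhfa
Hunk 5: at line 2 remove [imuxc] add [ovkpg,wbn,tlwf] -> 12 lines: wjsl eqx ovkpg wbn tlwf eudkw jeog wyh dil crnh zyhby euhfa
Hunk 6: at line 6 remove [wyh] add [fiyfz,inqv,xrqef] -> 14 lines: wjsl eqx ovkpg wbn tlwf eudkw jeog fiyfz inqv xrqef dil crnh zyhby euhfa
Final line count: 14

Answer: 14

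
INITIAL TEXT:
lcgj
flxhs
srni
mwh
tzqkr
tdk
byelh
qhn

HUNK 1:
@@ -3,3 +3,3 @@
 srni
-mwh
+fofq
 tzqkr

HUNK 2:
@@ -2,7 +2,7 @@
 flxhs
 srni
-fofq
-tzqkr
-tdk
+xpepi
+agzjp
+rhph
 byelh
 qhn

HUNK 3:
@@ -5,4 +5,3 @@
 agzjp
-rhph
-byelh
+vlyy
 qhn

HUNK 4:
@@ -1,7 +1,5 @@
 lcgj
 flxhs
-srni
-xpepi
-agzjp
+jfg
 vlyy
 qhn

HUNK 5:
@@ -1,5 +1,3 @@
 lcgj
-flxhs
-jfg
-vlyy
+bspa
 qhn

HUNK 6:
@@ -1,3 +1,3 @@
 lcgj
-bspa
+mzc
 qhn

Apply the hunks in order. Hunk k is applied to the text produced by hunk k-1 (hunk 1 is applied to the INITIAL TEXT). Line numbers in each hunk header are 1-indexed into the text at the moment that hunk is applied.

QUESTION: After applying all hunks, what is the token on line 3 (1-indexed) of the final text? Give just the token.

Answer: qhn

Derivation:
Hunk 1: at line 3 remove [mwh] add [fofq] -> 8 lines: lcgj flxhs srni fofq tzqkr tdk byelh qhn
Hunk 2: at line 2 remove [fofq,tzqkr,tdk] add [xpepi,agzjp,rhph] -> 8 lines: lcgj flxhs srni xpepi agzjp rhph byelh qhn
Hunk 3: at line 5 remove [rhph,byelh] add [vlyy] -> 7 lines: lcgj flxhs srni xpepi agzjp vlyy qhn
Hunk 4: at line 1 remove [srni,xpepi,agzjp] add [jfg] -> 5 lines: lcgj flxhs jfg vlyy qhn
Hunk 5: at line 1 remove [flxhs,jfg,vlyy] add [bspa] -> 3 lines: lcgj bspa qhn
Hunk 6: at line 1 remove [bspa] add [mzc] -> 3 lines: lcgj mzc qhn
Final line 3: qhn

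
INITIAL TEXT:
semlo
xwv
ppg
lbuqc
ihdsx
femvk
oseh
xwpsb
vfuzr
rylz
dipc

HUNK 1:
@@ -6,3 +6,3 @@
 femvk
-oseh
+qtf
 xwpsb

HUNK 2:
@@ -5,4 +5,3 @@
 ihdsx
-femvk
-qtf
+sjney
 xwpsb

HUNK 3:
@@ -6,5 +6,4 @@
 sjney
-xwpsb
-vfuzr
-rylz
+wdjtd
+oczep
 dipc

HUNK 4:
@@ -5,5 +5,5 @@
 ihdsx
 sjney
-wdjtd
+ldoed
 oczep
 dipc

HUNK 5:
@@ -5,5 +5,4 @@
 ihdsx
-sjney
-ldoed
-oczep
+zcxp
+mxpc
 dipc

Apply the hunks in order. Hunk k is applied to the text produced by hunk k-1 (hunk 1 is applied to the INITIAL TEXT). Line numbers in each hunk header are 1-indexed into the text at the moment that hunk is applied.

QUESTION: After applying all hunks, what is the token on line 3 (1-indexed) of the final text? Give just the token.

Answer: ppg

Derivation:
Hunk 1: at line 6 remove [oseh] add [qtf] -> 11 lines: semlo xwv ppg lbuqc ihdsx femvk qtf xwpsb vfuzr rylz dipc
Hunk 2: at line 5 remove [femvk,qtf] add [sjney] -> 10 lines: semlo xwv ppg lbuqc ihdsx sjney xwpsb vfuzr rylz dipc
Hunk 3: at line 6 remove [xwpsb,vfuzr,rylz] add [wdjtd,oczep] -> 9 lines: semlo xwv ppg lbuqc ihdsx sjney wdjtd oczep dipc
Hunk 4: at line 5 remove [wdjtd] add [ldoed] -> 9 lines: semlo xwv ppg lbuqc ihdsx sjney ldoed oczep dipc
Hunk 5: at line 5 remove [sjney,ldoed,oczep] add [zcxp,mxpc] -> 8 lines: semlo xwv ppg lbuqc ihdsx zcxp mxpc dipc
Final line 3: ppg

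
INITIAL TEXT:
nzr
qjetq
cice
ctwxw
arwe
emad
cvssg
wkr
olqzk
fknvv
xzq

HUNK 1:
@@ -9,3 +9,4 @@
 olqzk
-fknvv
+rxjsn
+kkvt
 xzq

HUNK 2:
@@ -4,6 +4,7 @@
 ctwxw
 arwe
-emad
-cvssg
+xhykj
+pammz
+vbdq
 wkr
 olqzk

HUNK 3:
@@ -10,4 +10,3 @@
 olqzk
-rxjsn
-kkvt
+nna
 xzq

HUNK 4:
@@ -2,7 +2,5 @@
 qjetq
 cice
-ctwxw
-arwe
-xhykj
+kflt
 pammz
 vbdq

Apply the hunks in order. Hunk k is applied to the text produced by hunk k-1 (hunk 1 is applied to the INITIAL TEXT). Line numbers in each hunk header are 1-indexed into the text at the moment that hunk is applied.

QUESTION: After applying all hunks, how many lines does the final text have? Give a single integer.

Answer: 10

Derivation:
Hunk 1: at line 9 remove [fknvv] add [rxjsn,kkvt] -> 12 lines: nzr qjetq cice ctwxw arwe emad cvssg wkr olqzk rxjsn kkvt xzq
Hunk 2: at line 4 remove [emad,cvssg] add [xhykj,pammz,vbdq] -> 13 lines: nzr qjetq cice ctwxw arwe xhykj pammz vbdq wkr olqzk rxjsn kkvt xzq
Hunk 3: at line 10 remove [rxjsn,kkvt] add [nna] -> 12 lines: nzr qjetq cice ctwxw arwe xhykj pammz vbdq wkr olqzk nna xzq
Hunk 4: at line 2 remove [ctwxw,arwe,xhykj] add [kflt] -> 10 lines: nzr qjetq cice kflt pammz vbdq wkr olqzk nna xzq
Final line count: 10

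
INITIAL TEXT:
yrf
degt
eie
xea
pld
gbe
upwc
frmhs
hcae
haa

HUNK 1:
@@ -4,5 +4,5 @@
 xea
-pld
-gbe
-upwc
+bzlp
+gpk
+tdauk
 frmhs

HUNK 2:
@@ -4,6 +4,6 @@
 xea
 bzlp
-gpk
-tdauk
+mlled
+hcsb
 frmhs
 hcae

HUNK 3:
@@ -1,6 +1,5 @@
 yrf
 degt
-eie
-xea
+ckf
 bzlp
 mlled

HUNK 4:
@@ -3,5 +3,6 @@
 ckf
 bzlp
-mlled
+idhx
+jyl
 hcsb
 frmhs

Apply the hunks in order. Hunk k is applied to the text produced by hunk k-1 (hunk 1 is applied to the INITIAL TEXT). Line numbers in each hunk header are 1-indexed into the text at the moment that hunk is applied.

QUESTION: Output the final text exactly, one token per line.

Hunk 1: at line 4 remove [pld,gbe,upwc] add [bzlp,gpk,tdauk] -> 10 lines: yrf degt eie xea bzlp gpk tdauk frmhs hcae haa
Hunk 2: at line 4 remove [gpk,tdauk] add [mlled,hcsb] -> 10 lines: yrf degt eie xea bzlp mlled hcsb frmhs hcae haa
Hunk 3: at line 1 remove [eie,xea] add [ckf] -> 9 lines: yrf degt ckf bzlp mlled hcsb frmhs hcae haa
Hunk 4: at line 3 remove [mlled] add [idhx,jyl] -> 10 lines: yrf degt ckf bzlp idhx jyl hcsb frmhs hcae haa

Answer: yrf
degt
ckf
bzlp
idhx
jyl
hcsb
frmhs
hcae
haa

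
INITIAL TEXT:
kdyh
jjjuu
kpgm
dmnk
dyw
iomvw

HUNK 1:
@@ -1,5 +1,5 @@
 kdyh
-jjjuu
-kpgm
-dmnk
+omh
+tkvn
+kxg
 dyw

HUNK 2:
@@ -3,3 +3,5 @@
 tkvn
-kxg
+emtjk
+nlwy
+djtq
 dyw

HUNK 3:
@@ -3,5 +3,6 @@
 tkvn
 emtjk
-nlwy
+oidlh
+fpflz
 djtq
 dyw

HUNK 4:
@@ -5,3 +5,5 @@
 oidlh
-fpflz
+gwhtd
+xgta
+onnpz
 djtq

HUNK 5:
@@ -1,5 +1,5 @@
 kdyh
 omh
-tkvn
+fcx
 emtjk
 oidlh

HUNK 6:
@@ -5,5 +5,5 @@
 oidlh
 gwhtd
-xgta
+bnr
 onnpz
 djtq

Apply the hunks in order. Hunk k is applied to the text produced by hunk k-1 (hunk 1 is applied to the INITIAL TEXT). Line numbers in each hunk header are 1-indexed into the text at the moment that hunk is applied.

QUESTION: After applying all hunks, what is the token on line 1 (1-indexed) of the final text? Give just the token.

Hunk 1: at line 1 remove [jjjuu,kpgm,dmnk] add [omh,tkvn,kxg] -> 6 lines: kdyh omh tkvn kxg dyw iomvw
Hunk 2: at line 3 remove [kxg] add [emtjk,nlwy,djtq] -> 8 lines: kdyh omh tkvn emtjk nlwy djtq dyw iomvw
Hunk 3: at line 3 remove [nlwy] add [oidlh,fpflz] -> 9 lines: kdyh omh tkvn emtjk oidlh fpflz djtq dyw iomvw
Hunk 4: at line 5 remove [fpflz] add [gwhtd,xgta,onnpz] -> 11 lines: kdyh omh tkvn emtjk oidlh gwhtd xgta onnpz djtq dyw iomvw
Hunk 5: at line 1 remove [tkvn] add [fcx] -> 11 lines: kdyh omh fcx emtjk oidlh gwhtd xgta onnpz djtq dyw iomvw
Hunk 6: at line 5 remove [xgta] add [bnr] -> 11 lines: kdyh omh fcx emtjk oidlh gwhtd bnr onnpz djtq dyw iomvw
Final line 1: kdyh

Answer: kdyh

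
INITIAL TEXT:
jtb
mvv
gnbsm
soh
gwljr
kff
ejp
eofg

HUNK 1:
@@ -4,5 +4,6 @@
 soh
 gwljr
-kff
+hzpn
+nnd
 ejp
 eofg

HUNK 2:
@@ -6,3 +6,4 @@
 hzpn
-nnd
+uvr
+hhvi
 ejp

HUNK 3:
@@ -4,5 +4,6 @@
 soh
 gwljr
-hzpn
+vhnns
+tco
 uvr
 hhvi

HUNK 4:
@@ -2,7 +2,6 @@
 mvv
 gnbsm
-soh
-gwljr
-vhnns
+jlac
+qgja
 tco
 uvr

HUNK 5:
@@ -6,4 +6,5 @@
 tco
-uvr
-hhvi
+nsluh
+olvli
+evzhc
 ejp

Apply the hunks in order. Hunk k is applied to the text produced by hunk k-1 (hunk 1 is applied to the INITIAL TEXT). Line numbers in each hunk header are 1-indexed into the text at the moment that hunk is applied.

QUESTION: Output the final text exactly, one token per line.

Hunk 1: at line 4 remove [kff] add [hzpn,nnd] -> 9 lines: jtb mvv gnbsm soh gwljr hzpn nnd ejp eofg
Hunk 2: at line 6 remove [nnd] add [uvr,hhvi] -> 10 lines: jtb mvv gnbsm soh gwljr hzpn uvr hhvi ejp eofg
Hunk 3: at line 4 remove [hzpn] add [vhnns,tco] -> 11 lines: jtb mvv gnbsm soh gwljr vhnns tco uvr hhvi ejp eofg
Hunk 4: at line 2 remove [soh,gwljr,vhnns] add [jlac,qgja] -> 10 lines: jtb mvv gnbsm jlac qgja tco uvr hhvi ejp eofg
Hunk 5: at line 6 remove [uvr,hhvi] add [nsluh,olvli,evzhc] -> 11 lines: jtb mvv gnbsm jlac qgja tco nsluh olvli evzhc ejp eofg

Answer: jtb
mvv
gnbsm
jlac
qgja
tco
nsluh
olvli
evzhc
ejp
eofg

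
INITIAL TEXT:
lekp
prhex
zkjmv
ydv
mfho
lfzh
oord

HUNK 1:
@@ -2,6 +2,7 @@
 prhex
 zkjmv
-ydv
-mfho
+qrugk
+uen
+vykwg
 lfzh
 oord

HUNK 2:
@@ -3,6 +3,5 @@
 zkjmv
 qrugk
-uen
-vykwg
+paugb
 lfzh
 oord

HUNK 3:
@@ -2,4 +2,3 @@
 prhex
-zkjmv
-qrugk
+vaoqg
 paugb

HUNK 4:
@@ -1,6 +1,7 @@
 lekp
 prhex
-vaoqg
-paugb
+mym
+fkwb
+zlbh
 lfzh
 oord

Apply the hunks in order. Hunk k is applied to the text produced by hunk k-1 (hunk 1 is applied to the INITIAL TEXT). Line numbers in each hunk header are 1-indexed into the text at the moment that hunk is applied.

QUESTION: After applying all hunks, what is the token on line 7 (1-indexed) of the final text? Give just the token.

Hunk 1: at line 2 remove [ydv,mfho] add [qrugk,uen,vykwg] -> 8 lines: lekp prhex zkjmv qrugk uen vykwg lfzh oord
Hunk 2: at line 3 remove [uen,vykwg] add [paugb] -> 7 lines: lekp prhex zkjmv qrugk paugb lfzh oord
Hunk 3: at line 2 remove [zkjmv,qrugk] add [vaoqg] -> 6 lines: lekp prhex vaoqg paugb lfzh oord
Hunk 4: at line 1 remove [vaoqg,paugb] add [mym,fkwb,zlbh] -> 7 lines: lekp prhex mym fkwb zlbh lfzh oord
Final line 7: oord

Answer: oord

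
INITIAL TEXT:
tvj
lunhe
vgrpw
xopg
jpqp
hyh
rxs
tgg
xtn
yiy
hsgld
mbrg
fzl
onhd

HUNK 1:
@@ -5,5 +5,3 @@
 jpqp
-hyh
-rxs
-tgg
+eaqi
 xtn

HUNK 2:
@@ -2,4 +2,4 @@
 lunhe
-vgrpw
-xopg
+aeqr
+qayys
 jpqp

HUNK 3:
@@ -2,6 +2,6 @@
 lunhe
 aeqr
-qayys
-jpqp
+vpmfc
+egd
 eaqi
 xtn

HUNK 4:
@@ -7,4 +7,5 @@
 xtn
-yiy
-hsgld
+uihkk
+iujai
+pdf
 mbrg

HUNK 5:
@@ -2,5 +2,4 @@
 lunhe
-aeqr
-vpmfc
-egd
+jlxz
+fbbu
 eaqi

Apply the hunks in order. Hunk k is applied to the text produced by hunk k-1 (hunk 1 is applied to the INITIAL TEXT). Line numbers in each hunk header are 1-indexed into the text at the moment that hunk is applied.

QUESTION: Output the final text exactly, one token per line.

Hunk 1: at line 5 remove [hyh,rxs,tgg] add [eaqi] -> 12 lines: tvj lunhe vgrpw xopg jpqp eaqi xtn yiy hsgld mbrg fzl onhd
Hunk 2: at line 2 remove [vgrpw,xopg] add [aeqr,qayys] -> 12 lines: tvj lunhe aeqr qayys jpqp eaqi xtn yiy hsgld mbrg fzl onhd
Hunk 3: at line 2 remove [qayys,jpqp] add [vpmfc,egd] -> 12 lines: tvj lunhe aeqr vpmfc egd eaqi xtn yiy hsgld mbrg fzl onhd
Hunk 4: at line 7 remove [yiy,hsgld] add [uihkk,iujai,pdf] -> 13 lines: tvj lunhe aeqr vpmfc egd eaqi xtn uihkk iujai pdf mbrg fzl onhd
Hunk 5: at line 2 remove [aeqr,vpmfc,egd] add [jlxz,fbbu] -> 12 lines: tvj lunhe jlxz fbbu eaqi xtn uihkk iujai pdf mbrg fzl onhd

Answer: tvj
lunhe
jlxz
fbbu
eaqi
xtn
uihkk
iujai
pdf
mbrg
fzl
onhd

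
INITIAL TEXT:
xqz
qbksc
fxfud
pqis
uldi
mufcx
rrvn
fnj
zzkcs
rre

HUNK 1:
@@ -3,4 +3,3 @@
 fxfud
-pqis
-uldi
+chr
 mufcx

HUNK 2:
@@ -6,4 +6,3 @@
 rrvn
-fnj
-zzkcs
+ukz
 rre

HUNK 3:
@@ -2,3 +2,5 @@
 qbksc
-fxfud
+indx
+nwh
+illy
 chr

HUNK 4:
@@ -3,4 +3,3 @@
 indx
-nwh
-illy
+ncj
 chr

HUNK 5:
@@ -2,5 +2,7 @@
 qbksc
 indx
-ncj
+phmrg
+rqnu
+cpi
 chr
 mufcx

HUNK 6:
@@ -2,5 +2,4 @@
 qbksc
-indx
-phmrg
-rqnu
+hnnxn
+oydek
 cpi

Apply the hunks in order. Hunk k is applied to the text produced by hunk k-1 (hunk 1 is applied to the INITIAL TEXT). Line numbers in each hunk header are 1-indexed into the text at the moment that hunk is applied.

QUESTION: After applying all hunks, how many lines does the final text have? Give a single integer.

Hunk 1: at line 3 remove [pqis,uldi] add [chr] -> 9 lines: xqz qbksc fxfud chr mufcx rrvn fnj zzkcs rre
Hunk 2: at line 6 remove [fnj,zzkcs] add [ukz] -> 8 lines: xqz qbksc fxfud chr mufcx rrvn ukz rre
Hunk 3: at line 2 remove [fxfud] add [indx,nwh,illy] -> 10 lines: xqz qbksc indx nwh illy chr mufcx rrvn ukz rre
Hunk 4: at line 3 remove [nwh,illy] add [ncj] -> 9 lines: xqz qbksc indx ncj chr mufcx rrvn ukz rre
Hunk 5: at line 2 remove [ncj] add [phmrg,rqnu,cpi] -> 11 lines: xqz qbksc indx phmrg rqnu cpi chr mufcx rrvn ukz rre
Hunk 6: at line 2 remove [indx,phmrg,rqnu] add [hnnxn,oydek] -> 10 lines: xqz qbksc hnnxn oydek cpi chr mufcx rrvn ukz rre
Final line count: 10

Answer: 10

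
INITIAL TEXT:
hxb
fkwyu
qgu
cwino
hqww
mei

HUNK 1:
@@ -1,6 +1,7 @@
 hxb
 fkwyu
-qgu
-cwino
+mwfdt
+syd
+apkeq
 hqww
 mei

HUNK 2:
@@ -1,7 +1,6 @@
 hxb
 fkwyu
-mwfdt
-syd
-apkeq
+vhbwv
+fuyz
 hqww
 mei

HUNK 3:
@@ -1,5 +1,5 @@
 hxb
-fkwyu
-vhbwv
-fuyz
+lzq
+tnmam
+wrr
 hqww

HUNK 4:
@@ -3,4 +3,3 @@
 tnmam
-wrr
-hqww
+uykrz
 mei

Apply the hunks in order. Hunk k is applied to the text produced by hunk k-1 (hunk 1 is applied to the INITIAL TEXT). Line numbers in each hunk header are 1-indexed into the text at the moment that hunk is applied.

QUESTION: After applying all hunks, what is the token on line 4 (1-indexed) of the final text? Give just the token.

Hunk 1: at line 1 remove [qgu,cwino] add [mwfdt,syd,apkeq] -> 7 lines: hxb fkwyu mwfdt syd apkeq hqww mei
Hunk 2: at line 1 remove [mwfdt,syd,apkeq] add [vhbwv,fuyz] -> 6 lines: hxb fkwyu vhbwv fuyz hqww mei
Hunk 3: at line 1 remove [fkwyu,vhbwv,fuyz] add [lzq,tnmam,wrr] -> 6 lines: hxb lzq tnmam wrr hqww mei
Hunk 4: at line 3 remove [wrr,hqww] add [uykrz] -> 5 lines: hxb lzq tnmam uykrz mei
Final line 4: uykrz

Answer: uykrz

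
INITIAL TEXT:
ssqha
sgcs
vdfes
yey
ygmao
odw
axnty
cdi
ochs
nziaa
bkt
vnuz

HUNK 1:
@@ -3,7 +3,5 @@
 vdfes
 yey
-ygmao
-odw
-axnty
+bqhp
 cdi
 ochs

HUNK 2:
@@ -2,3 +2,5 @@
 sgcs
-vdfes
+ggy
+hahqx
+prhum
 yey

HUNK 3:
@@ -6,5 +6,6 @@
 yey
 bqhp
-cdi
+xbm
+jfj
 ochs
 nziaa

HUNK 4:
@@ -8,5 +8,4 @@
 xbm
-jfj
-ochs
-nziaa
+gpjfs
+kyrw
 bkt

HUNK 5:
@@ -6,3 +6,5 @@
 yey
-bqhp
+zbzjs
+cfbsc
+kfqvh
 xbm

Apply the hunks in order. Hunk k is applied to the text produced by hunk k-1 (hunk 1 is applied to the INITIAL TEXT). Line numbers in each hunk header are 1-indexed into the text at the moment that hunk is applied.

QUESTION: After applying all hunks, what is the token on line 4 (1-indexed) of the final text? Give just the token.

Hunk 1: at line 3 remove [ygmao,odw,axnty] add [bqhp] -> 10 lines: ssqha sgcs vdfes yey bqhp cdi ochs nziaa bkt vnuz
Hunk 2: at line 2 remove [vdfes] add [ggy,hahqx,prhum] -> 12 lines: ssqha sgcs ggy hahqx prhum yey bqhp cdi ochs nziaa bkt vnuz
Hunk 3: at line 6 remove [cdi] add [xbm,jfj] -> 13 lines: ssqha sgcs ggy hahqx prhum yey bqhp xbm jfj ochs nziaa bkt vnuz
Hunk 4: at line 8 remove [jfj,ochs,nziaa] add [gpjfs,kyrw] -> 12 lines: ssqha sgcs ggy hahqx prhum yey bqhp xbm gpjfs kyrw bkt vnuz
Hunk 5: at line 6 remove [bqhp] add [zbzjs,cfbsc,kfqvh] -> 14 lines: ssqha sgcs ggy hahqx prhum yey zbzjs cfbsc kfqvh xbm gpjfs kyrw bkt vnuz
Final line 4: hahqx

Answer: hahqx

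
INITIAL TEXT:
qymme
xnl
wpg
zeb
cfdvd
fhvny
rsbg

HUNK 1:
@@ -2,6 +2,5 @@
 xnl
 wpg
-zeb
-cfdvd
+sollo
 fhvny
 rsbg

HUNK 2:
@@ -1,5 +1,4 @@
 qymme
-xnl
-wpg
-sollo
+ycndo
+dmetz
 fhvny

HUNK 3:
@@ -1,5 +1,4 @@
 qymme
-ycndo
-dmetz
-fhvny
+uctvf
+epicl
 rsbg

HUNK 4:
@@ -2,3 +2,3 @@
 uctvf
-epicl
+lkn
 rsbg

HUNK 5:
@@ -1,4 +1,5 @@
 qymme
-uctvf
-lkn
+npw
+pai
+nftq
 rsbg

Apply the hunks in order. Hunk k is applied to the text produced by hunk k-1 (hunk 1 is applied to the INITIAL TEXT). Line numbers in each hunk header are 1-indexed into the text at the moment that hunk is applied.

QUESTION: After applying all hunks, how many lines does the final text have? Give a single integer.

Hunk 1: at line 2 remove [zeb,cfdvd] add [sollo] -> 6 lines: qymme xnl wpg sollo fhvny rsbg
Hunk 2: at line 1 remove [xnl,wpg,sollo] add [ycndo,dmetz] -> 5 lines: qymme ycndo dmetz fhvny rsbg
Hunk 3: at line 1 remove [ycndo,dmetz,fhvny] add [uctvf,epicl] -> 4 lines: qymme uctvf epicl rsbg
Hunk 4: at line 2 remove [epicl] add [lkn] -> 4 lines: qymme uctvf lkn rsbg
Hunk 5: at line 1 remove [uctvf,lkn] add [npw,pai,nftq] -> 5 lines: qymme npw pai nftq rsbg
Final line count: 5

Answer: 5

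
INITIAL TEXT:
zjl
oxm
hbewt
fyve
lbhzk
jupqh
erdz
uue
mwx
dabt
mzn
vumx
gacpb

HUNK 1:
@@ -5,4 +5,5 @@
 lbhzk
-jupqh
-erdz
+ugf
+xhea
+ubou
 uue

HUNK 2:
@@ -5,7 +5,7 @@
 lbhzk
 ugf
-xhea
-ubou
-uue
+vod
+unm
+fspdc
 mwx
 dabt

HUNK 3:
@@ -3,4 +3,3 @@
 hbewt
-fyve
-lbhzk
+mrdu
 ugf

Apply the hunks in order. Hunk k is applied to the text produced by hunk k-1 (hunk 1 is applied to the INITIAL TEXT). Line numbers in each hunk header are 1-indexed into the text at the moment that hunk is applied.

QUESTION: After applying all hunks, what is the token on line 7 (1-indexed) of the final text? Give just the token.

Hunk 1: at line 5 remove [jupqh,erdz] add [ugf,xhea,ubou] -> 14 lines: zjl oxm hbewt fyve lbhzk ugf xhea ubou uue mwx dabt mzn vumx gacpb
Hunk 2: at line 5 remove [xhea,ubou,uue] add [vod,unm,fspdc] -> 14 lines: zjl oxm hbewt fyve lbhzk ugf vod unm fspdc mwx dabt mzn vumx gacpb
Hunk 3: at line 3 remove [fyve,lbhzk] add [mrdu] -> 13 lines: zjl oxm hbewt mrdu ugf vod unm fspdc mwx dabt mzn vumx gacpb
Final line 7: unm

Answer: unm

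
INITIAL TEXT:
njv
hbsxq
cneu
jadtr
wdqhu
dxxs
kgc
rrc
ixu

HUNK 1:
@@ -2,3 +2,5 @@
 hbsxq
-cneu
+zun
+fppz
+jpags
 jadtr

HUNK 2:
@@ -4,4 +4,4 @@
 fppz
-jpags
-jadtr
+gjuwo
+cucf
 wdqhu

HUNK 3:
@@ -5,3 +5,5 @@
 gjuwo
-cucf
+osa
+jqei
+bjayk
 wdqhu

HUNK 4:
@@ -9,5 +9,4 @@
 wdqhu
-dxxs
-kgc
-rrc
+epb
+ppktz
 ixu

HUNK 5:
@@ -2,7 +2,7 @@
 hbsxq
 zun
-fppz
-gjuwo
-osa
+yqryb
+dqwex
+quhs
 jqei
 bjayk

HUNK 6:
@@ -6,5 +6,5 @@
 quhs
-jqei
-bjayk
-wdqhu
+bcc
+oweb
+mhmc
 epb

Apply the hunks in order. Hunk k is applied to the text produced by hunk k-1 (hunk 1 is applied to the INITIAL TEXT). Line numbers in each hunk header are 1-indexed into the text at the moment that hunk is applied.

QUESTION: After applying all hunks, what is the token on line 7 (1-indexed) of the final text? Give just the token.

Hunk 1: at line 2 remove [cneu] add [zun,fppz,jpags] -> 11 lines: njv hbsxq zun fppz jpags jadtr wdqhu dxxs kgc rrc ixu
Hunk 2: at line 4 remove [jpags,jadtr] add [gjuwo,cucf] -> 11 lines: njv hbsxq zun fppz gjuwo cucf wdqhu dxxs kgc rrc ixu
Hunk 3: at line 5 remove [cucf] add [osa,jqei,bjayk] -> 13 lines: njv hbsxq zun fppz gjuwo osa jqei bjayk wdqhu dxxs kgc rrc ixu
Hunk 4: at line 9 remove [dxxs,kgc,rrc] add [epb,ppktz] -> 12 lines: njv hbsxq zun fppz gjuwo osa jqei bjayk wdqhu epb ppktz ixu
Hunk 5: at line 2 remove [fppz,gjuwo,osa] add [yqryb,dqwex,quhs] -> 12 lines: njv hbsxq zun yqryb dqwex quhs jqei bjayk wdqhu epb ppktz ixu
Hunk 6: at line 6 remove [jqei,bjayk,wdqhu] add [bcc,oweb,mhmc] -> 12 lines: njv hbsxq zun yqryb dqwex quhs bcc oweb mhmc epb ppktz ixu
Final line 7: bcc

Answer: bcc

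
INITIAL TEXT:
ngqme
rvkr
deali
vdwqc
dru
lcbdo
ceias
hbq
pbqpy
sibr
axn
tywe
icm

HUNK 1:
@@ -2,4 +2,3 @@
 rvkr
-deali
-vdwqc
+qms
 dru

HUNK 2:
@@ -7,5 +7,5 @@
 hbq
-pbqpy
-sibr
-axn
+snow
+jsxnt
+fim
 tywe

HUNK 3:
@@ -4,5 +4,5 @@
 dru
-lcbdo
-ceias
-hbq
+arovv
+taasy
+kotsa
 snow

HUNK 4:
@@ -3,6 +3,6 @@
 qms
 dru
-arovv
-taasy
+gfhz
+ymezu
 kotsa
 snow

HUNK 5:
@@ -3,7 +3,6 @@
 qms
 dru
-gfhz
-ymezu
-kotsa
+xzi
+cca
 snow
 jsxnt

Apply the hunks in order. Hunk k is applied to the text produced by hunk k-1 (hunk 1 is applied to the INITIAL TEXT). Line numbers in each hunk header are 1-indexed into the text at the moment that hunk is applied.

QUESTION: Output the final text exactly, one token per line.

Answer: ngqme
rvkr
qms
dru
xzi
cca
snow
jsxnt
fim
tywe
icm

Derivation:
Hunk 1: at line 2 remove [deali,vdwqc] add [qms] -> 12 lines: ngqme rvkr qms dru lcbdo ceias hbq pbqpy sibr axn tywe icm
Hunk 2: at line 7 remove [pbqpy,sibr,axn] add [snow,jsxnt,fim] -> 12 lines: ngqme rvkr qms dru lcbdo ceias hbq snow jsxnt fim tywe icm
Hunk 3: at line 4 remove [lcbdo,ceias,hbq] add [arovv,taasy,kotsa] -> 12 lines: ngqme rvkr qms dru arovv taasy kotsa snow jsxnt fim tywe icm
Hunk 4: at line 3 remove [arovv,taasy] add [gfhz,ymezu] -> 12 lines: ngqme rvkr qms dru gfhz ymezu kotsa snow jsxnt fim tywe icm
Hunk 5: at line 3 remove [gfhz,ymezu,kotsa] add [xzi,cca] -> 11 lines: ngqme rvkr qms dru xzi cca snow jsxnt fim tywe icm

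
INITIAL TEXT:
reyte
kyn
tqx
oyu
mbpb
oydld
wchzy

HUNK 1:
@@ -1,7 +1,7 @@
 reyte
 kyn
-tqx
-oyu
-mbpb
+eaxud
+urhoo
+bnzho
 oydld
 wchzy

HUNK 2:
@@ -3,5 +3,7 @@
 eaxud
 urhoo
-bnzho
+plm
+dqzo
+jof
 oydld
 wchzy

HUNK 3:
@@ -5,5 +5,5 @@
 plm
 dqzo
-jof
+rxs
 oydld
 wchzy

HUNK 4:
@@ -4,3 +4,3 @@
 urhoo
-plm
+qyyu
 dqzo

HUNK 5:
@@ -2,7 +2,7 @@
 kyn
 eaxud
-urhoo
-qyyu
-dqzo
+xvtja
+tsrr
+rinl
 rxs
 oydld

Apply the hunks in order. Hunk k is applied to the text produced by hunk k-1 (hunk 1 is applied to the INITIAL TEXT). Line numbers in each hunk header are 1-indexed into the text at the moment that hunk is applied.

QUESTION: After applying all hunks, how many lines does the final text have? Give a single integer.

Hunk 1: at line 1 remove [tqx,oyu,mbpb] add [eaxud,urhoo,bnzho] -> 7 lines: reyte kyn eaxud urhoo bnzho oydld wchzy
Hunk 2: at line 3 remove [bnzho] add [plm,dqzo,jof] -> 9 lines: reyte kyn eaxud urhoo plm dqzo jof oydld wchzy
Hunk 3: at line 5 remove [jof] add [rxs] -> 9 lines: reyte kyn eaxud urhoo plm dqzo rxs oydld wchzy
Hunk 4: at line 4 remove [plm] add [qyyu] -> 9 lines: reyte kyn eaxud urhoo qyyu dqzo rxs oydld wchzy
Hunk 5: at line 2 remove [urhoo,qyyu,dqzo] add [xvtja,tsrr,rinl] -> 9 lines: reyte kyn eaxud xvtja tsrr rinl rxs oydld wchzy
Final line count: 9

Answer: 9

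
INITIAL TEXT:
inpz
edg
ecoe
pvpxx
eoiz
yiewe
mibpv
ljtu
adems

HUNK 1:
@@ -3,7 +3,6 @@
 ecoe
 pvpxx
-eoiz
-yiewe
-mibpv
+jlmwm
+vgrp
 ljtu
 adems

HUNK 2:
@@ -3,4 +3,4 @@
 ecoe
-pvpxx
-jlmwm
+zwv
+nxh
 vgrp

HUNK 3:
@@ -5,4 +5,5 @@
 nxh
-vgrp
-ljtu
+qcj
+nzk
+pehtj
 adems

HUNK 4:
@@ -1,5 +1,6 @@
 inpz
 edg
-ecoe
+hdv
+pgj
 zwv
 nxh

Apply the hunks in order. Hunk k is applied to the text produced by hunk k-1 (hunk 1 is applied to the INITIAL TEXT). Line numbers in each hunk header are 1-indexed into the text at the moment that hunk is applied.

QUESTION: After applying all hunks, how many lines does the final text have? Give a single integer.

Answer: 10

Derivation:
Hunk 1: at line 3 remove [eoiz,yiewe,mibpv] add [jlmwm,vgrp] -> 8 lines: inpz edg ecoe pvpxx jlmwm vgrp ljtu adems
Hunk 2: at line 3 remove [pvpxx,jlmwm] add [zwv,nxh] -> 8 lines: inpz edg ecoe zwv nxh vgrp ljtu adems
Hunk 3: at line 5 remove [vgrp,ljtu] add [qcj,nzk,pehtj] -> 9 lines: inpz edg ecoe zwv nxh qcj nzk pehtj adems
Hunk 4: at line 1 remove [ecoe] add [hdv,pgj] -> 10 lines: inpz edg hdv pgj zwv nxh qcj nzk pehtj adems
Final line count: 10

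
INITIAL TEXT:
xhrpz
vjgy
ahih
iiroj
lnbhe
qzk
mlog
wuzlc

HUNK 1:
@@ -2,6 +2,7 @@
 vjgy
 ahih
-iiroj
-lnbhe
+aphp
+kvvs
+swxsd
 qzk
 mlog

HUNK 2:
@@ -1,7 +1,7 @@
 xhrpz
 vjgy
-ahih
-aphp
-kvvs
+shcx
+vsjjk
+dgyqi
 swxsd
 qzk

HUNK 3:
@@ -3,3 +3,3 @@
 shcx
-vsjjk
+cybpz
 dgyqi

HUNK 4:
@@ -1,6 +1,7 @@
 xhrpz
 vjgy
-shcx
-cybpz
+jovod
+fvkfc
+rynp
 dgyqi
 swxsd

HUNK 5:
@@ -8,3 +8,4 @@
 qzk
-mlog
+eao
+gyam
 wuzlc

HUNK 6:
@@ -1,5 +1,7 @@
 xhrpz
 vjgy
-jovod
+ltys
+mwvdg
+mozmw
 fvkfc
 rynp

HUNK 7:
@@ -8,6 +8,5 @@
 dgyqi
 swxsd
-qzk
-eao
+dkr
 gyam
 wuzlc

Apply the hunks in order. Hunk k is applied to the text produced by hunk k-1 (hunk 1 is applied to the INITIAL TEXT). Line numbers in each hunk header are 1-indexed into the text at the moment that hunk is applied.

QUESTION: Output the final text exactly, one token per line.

Hunk 1: at line 2 remove [iiroj,lnbhe] add [aphp,kvvs,swxsd] -> 9 lines: xhrpz vjgy ahih aphp kvvs swxsd qzk mlog wuzlc
Hunk 2: at line 1 remove [ahih,aphp,kvvs] add [shcx,vsjjk,dgyqi] -> 9 lines: xhrpz vjgy shcx vsjjk dgyqi swxsd qzk mlog wuzlc
Hunk 3: at line 3 remove [vsjjk] add [cybpz] -> 9 lines: xhrpz vjgy shcx cybpz dgyqi swxsd qzk mlog wuzlc
Hunk 4: at line 1 remove [shcx,cybpz] add [jovod,fvkfc,rynp] -> 10 lines: xhrpz vjgy jovod fvkfc rynp dgyqi swxsd qzk mlog wuzlc
Hunk 5: at line 8 remove [mlog] add [eao,gyam] -> 11 lines: xhrpz vjgy jovod fvkfc rynp dgyqi swxsd qzk eao gyam wuzlc
Hunk 6: at line 1 remove [jovod] add [ltys,mwvdg,mozmw] -> 13 lines: xhrpz vjgy ltys mwvdg mozmw fvkfc rynp dgyqi swxsd qzk eao gyam wuzlc
Hunk 7: at line 8 remove [qzk,eao] add [dkr] -> 12 lines: xhrpz vjgy ltys mwvdg mozmw fvkfc rynp dgyqi swxsd dkr gyam wuzlc

Answer: xhrpz
vjgy
ltys
mwvdg
mozmw
fvkfc
rynp
dgyqi
swxsd
dkr
gyam
wuzlc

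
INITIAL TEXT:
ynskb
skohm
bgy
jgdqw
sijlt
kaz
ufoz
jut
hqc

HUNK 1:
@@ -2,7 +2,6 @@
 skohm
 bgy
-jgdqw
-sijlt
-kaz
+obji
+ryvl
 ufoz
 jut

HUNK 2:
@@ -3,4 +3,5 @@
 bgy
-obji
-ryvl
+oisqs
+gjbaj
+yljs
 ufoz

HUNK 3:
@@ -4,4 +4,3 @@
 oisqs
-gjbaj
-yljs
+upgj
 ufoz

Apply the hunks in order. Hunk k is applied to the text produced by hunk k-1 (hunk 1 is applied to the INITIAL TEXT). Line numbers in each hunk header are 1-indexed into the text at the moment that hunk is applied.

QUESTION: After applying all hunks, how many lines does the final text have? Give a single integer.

Hunk 1: at line 2 remove [jgdqw,sijlt,kaz] add [obji,ryvl] -> 8 lines: ynskb skohm bgy obji ryvl ufoz jut hqc
Hunk 2: at line 3 remove [obji,ryvl] add [oisqs,gjbaj,yljs] -> 9 lines: ynskb skohm bgy oisqs gjbaj yljs ufoz jut hqc
Hunk 3: at line 4 remove [gjbaj,yljs] add [upgj] -> 8 lines: ynskb skohm bgy oisqs upgj ufoz jut hqc
Final line count: 8

Answer: 8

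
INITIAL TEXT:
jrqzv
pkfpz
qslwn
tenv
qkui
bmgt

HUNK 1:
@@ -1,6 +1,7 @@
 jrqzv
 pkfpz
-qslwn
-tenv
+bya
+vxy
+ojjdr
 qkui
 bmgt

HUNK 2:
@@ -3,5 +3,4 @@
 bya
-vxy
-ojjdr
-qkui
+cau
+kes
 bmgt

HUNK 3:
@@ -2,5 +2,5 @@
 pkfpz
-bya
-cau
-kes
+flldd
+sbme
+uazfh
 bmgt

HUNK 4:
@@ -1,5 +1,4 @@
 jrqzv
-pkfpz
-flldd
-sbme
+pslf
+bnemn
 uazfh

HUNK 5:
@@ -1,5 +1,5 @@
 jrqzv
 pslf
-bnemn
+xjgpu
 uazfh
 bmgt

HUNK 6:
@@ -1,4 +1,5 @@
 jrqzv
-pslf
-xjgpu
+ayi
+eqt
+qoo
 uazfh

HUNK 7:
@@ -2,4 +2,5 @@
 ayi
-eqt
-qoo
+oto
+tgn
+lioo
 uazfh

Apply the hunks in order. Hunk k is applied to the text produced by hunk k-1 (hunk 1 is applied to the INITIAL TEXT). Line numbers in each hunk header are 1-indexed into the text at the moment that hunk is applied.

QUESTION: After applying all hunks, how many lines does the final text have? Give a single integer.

Hunk 1: at line 1 remove [qslwn,tenv] add [bya,vxy,ojjdr] -> 7 lines: jrqzv pkfpz bya vxy ojjdr qkui bmgt
Hunk 2: at line 3 remove [vxy,ojjdr,qkui] add [cau,kes] -> 6 lines: jrqzv pkfpz bya cau kes bmgt
Hunk 3: at line 2 remove [bya,cau,kes] add [flldd,sbme,uazfh] -> 6 lines: jrqzv pkfpz flldd sbme uazfh bmgt
Hunk 4: at line 1 remove [pkfpz,flldd,sbme] add [pslf,bnemn] -> 5 lines: jrqzv pslf bnemn uazfh bmgt
Hunk 5: at line 1 remove [bnemn] add [xjgpu] -> 5 lines: jrqzv pslf xjgpu uazfh bmgt
Hunk 6: at line 1 remove [pslf,xjgpu] add [ayi,eqt,qoo] -> 6 lines: jrqzv ayi eqt qoo uazfh bmgt
Hunk 7: at line 2 remove [eqt,qoo] add [oto,tgn,lioo] -> 7 lines: jrqzv ayi oto tgn lioo uazfh bmgt
Final line count: 7

Answer: 7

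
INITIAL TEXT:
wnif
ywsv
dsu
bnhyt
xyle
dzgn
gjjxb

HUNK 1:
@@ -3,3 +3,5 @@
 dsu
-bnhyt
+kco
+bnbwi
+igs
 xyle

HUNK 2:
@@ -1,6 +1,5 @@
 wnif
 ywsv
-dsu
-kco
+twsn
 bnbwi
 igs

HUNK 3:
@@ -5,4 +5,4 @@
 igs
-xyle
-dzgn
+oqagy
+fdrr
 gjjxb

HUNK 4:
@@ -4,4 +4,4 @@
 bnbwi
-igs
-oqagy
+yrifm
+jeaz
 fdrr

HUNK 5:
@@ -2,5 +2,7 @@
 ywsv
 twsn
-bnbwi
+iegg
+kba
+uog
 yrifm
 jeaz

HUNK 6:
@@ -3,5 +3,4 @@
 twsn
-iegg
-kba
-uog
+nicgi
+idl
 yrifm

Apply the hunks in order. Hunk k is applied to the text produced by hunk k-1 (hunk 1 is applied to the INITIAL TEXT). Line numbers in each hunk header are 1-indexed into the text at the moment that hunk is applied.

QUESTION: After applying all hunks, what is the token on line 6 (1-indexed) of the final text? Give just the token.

Answer: yrifm

Derivation:
Hunk 1: at line 3 remove [bnhyt] add [kco,bnbwi,igs] -> 9 lines: wnif ywsv dsu kco bnbwi igs xyle dzgn gjjxb
Hunk 2: at line 1 remove [dsu,kco] add [twsn] -> 8 lines: wnif ywsv twsn bnbwi igs xyle dzgn gjjxb
Hunk 3: at line 5 remove [xyle,dzgn] add [oqagy,fdrr] -> 8 lines: wnif ywsv twsn bnbwi igs oqagy fdrr gjjxb
Hunk 4: at line 4 remove [igs,oqagy] add [yrifm,jeaz] -> 8 lines: wnif ywsv twsn bnbwi yrifm jeaz fdrr gjjxb
Hunk 5: at line 2 remove [bnbwi] add [iegg,kba,uog] -> 10 lines: wnif ywsv twsn iegg kba uog yrifm jeaz fdrr gjjxb
Hunk 6: at line 3 remove [iegg,kba,uog] add [nicgi,idl] -> 9 lines: wnif ywsv twsn nicgi idl yrifm jeaz fdrr gjjxb
Final line 6: yrifm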